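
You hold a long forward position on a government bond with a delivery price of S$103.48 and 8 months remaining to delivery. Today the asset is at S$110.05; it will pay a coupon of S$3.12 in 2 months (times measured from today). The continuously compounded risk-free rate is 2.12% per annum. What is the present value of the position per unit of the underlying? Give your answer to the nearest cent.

S$4.91

PV(remaining coupons) I = 3.12·e^(−0.0212·2/12) = 3.1090
Current forward F = (S − I)·e^(rT) = (110.05 − 3.1090)·e^(0.0212·8/12) = 106.9410 × 1.014234 = 108.4632
Value (long) = (F − K)·e^(−rT) = (108.4632 − 103.48) × 0.985966 = 4.9133
Value = S$4.91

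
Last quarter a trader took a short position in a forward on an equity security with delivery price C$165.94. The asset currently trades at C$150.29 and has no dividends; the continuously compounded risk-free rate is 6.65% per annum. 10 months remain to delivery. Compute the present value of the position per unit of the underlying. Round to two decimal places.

Current fair forward for the remaining 10 months: F = S·e^(r·T), r = 0.0665
F = 150.29 · e^(0.0665 × 10/12) = 150.29 × 1.056981 = 158.8537
Value of long forward = (F − K)·e^(−rT) = (158.8537 − 165.94) · e^(−0.0665·10/12)
= -7.0863 × 0.946091 = -6.70
Short position value = −(long value) = C$6.70

C$6.70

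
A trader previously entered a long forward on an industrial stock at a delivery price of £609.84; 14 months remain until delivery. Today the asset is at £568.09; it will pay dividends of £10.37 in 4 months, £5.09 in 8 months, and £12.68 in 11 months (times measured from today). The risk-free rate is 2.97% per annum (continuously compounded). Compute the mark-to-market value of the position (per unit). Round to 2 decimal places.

PV(remaining dividends) I = 10.37·e^(−0.0297·4/12) + 5.09·e^(−0.0297·8/12) + 12.68·e^(−0.0297·11/12) = 27.5975
Current forward F = (S − I)·e^(rT) = (568.09 − 27.5975)·e^(0.0297·14/12) = 540.4925 × 1.035257 = 559.5486
Value (long) = (F − K)·e^(−rT) = (559.5486 − 609.84) × 0.965943 = -48.5786
Value = -£48.58

-£48.58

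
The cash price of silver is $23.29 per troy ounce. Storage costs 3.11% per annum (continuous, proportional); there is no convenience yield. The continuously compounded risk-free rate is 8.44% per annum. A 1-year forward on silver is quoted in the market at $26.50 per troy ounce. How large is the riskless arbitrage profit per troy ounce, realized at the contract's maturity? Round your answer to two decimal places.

Fair forward: F* = S·e^(carry·T), with carry = (r + u) = 0.0844 + 0.0311 = 0.1155
F* = 23.29 · e^(0.1155 × 12/12) = 23.29 · e^0.115500 = 23.29 × 1.122435 = $26.1415
Market $26.50 > fair $26.1415: forward overpriced → cash-and-carry (buy spot, short the forward).
At maturity, profit = |F_mkt − F*| = |26.50 − 26.1415| = $0.36 per troy ounce

$0.36 per troy ounce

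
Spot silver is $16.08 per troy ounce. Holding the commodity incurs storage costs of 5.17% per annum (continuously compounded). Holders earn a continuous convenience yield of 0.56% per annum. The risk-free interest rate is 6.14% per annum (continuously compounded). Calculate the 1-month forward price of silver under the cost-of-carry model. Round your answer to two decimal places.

$16.22 per troy ounce

Net carry = r + u − y = 0.0614 + 0.0517 − 0.0056 = 0.1075
F = S·e^((r+u−y)T) = 16.08 · e^(0.1075 × 1/12) = 16.08 · e^0.008958
= 16.08 × 1.008998 = $16.22 per troy ounce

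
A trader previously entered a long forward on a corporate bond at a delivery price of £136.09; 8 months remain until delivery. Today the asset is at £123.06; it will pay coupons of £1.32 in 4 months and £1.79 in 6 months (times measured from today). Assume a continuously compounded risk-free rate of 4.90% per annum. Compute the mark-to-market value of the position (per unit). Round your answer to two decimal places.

PV(remaining coupons) I = 1.32·e^(−0.0490·4/12) + 1.79·e^(−0.0490·6/12) = 3.0453
Current forward F = (S − I)·e^(rT) = (123.06 − 3.0453)·e^(0.0490·8/12) = 120.0147 × 1.033206 = 123.9999
Value (long) = (F − K)·e^(−rT) = (123.9999 − 136.09) × 0.967861 = -11.7015
Value = -£11.70

-£11.70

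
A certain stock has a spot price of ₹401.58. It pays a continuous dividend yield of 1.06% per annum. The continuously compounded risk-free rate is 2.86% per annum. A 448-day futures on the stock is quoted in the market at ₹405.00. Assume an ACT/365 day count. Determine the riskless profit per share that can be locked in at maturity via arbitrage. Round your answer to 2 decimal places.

₹5.55 per share

Fair futures: F* = S·e^(carry·T), with carry = (r − q) = 0.0286 − 0.0106 = 0.0180
F* = 401.58 · e^(0.0180 × 448/365) = 401.58 · e^0.022093 = 401.58 × 1.022339 = ₹410.5509
Market ₹405.00 < fair ₹410.5509: forward underpriced → reverse cash-and-carry (short spot, go long the forward).
At maturity, profit = |F_mkt − F*| = |405.00 − 410.5509| = ₹5.55 per share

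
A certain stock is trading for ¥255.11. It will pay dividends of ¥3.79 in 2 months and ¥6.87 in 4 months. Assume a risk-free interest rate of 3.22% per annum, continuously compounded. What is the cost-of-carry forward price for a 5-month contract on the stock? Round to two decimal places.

¥247.85

PV(dividends) I = 3.79·e^(−0.0322·2/12) + 6.87·e^(−0.0322·4/12)
I = 3.7697 + 6.7967 = 10.5664
F = (S − I)·e^(rT) = (255.11 − 10.5664) · e^(0.0322·5/12)
= 244.5436 · e^0.013417 = 244.5436 × 1.013507 = ¥247.85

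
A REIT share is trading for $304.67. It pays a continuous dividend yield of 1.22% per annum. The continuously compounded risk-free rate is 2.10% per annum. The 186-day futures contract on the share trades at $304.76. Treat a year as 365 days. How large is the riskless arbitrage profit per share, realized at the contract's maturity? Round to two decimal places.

Fair futures: F* = S·e^(carry·T), with carry = (r − q) = 0.0210 − 0.0122 = 0.0088
F* = 304.67 · e^(0.0088 × 186/365) = 304.67 · e^0.004484 = 304.67 × 1.004494 = $306.0392
Market $304.76 < fair $306.0392: forward underpriced → reverse cash-and-carry (short spot, go long the forward).
At maturity, profit = |F_mkt − F*| = |304.76 − 306.0392| = $1.28 per share

$1.28 per share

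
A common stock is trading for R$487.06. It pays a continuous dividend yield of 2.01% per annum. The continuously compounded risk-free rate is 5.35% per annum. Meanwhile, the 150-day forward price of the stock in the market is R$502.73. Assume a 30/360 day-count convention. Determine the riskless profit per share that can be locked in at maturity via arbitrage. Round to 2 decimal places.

Fair forward: F* = S·e^(carry·T), with carry = (r − q) = 0.0535 − 0.0201 = 0.0334
F* = 487.06 · e^(0.0334 × 150/360) = 487.06 · e^0.013917 = 487.06 × 1.014014 = R$493.8857
Market R$502.73 > fair R$493.8857: forward overpriced → cash-and-carry (buy spot, short the forward).
At maturity, profit = |F_mkt − F*| = |502.73 − 493.8857| = R$8.84 per share

R$8.84 per share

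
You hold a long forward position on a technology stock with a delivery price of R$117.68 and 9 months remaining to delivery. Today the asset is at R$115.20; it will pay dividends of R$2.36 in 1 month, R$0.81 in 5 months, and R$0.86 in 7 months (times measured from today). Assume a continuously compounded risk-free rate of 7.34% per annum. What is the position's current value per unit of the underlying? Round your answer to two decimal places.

PV(remaining dividends) I = 2.36·e^(−0.0734·1/12) + 0.81·e^(−0.0734·5/12) + 0.86·e^(−0.0734·7/12) = 3.9552
Current forward F = (S − I)·e^(rT) = (115.20 − 3.9552)·e^(0.0734·9/12) = 111.2448 × 1.056593 = 117.5405
Value (long) = (F − K)·e^(−rT) = (117.5405 − 117.68) × 0.946438 = -0.1320
Value = -R$0.13

-R$0.13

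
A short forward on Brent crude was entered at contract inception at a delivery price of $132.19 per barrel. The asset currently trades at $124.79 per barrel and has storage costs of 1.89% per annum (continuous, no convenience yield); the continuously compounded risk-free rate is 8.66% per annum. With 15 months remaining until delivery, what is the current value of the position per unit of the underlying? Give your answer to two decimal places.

Current fair forward for the remaining 15 months: F = S·e^((r + u)·T), (r + u) = 0.0866 + 0.0189 = 0.1055
F = 124.79 · e^(0.1055 × 15/12) = 124.79 × 1.140966 = 142.3811
Value of long forward = (F − K)·e^(−rT) = (142.3811 − 132.19) · e^(−0.0866·15/12)
= 10.1911 × 0.897403 = 9.15
Short position value = −(long value) = -$9.15

-$9.15 per barrel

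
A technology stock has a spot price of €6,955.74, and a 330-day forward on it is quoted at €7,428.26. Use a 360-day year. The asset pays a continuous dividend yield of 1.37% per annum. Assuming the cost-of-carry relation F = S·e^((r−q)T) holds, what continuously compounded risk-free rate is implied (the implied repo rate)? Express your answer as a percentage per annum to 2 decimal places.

8.54%

From F = S·e^((r−q)T): (r − q) = ln(F/S)/T
ln(7428.26/6955.74) = ln(1.067932) = 0.065724
(r − q) = 0.065724 / (330/360) = 0.071699
r = ln(F/S)/T + q = 0.071699 + 0.0137 = 0.085399
r = 8.54%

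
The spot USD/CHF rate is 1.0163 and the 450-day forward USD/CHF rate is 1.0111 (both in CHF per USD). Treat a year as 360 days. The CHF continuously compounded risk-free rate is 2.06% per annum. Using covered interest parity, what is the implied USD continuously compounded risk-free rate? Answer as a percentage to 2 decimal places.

F = S·e^((r_CHF − r_USD)T) ⇒ r_USD = r_CHF − ln(F/S)/T
ln(1.0111/1.0163) = -0.005130; /(450/360) = -0.004104
r_USD = 0.0206 + 0.004104 = 0.024704
r_USD = 2.47%

2.47%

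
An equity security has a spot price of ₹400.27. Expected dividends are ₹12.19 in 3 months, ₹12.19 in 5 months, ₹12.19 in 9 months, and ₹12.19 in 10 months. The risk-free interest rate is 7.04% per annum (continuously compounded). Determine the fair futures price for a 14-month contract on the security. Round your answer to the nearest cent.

PV(dividends) I = 12.19·e^(−0.0704·3/12) + 12.19·e^(−0.0704·5/12) + 12.19·e^(−0.0704·9/12) + 12.19·e^(−0.0704·10/12)
I = 11.9773 + 11.8376 + 11.5631 + 11.4954 = 46.8734
F = (S − I)·e^(rT) = (400.27 − 46.8734) · e^(0.0704·14/12)
= 353.3966 · e^0.082133 = 353.3966 × 1.085600 = ₹383.65

₹383.65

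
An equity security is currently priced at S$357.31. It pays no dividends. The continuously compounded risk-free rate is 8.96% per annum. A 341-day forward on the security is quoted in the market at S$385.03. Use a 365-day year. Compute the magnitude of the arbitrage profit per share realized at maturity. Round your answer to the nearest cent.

S$3.48 per share

Fair forward: F* = S·e^(carry·T), with carry = r = 0.0896
F* = 357.31 · e^(0.0896 × 341/365) = 357.31 · e^0.083708 = 357.31 × 1.087311 = S$388.5071
Market S$385.03 < fair S$388.5071: forward underpriced → reverse cash-and-carry (short spot, go long the forward).
At maturity, profit = |F_mkt − F*| = |385.03 − 388.5071| = S$3.48 per share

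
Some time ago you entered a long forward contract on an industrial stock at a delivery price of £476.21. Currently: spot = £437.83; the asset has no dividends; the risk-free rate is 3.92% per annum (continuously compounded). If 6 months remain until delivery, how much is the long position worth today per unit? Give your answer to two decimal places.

-£29.14

Current fair forward for the remaining 6 months: F = S·e^(r·T), r = 0.0392
F = 437.83 · e^(0.0392 × 6/12) = 437.83 × 1.019793 = 446.4960
Value of long forward = (F − K)·e^(−rT) = (446.4960 − 476.21) · e^(−0.0392·6/12)
= -29.7140 × 0.980591 = -29.14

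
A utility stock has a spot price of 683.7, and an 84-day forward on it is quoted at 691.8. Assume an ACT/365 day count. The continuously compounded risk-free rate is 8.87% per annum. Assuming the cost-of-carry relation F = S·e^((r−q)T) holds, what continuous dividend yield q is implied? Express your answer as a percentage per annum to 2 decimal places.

From F = S·e^((r−q)T): (r − q) = ln(F/S)/T
ln(691.8/683.7) = ln(1.011847) = 0.011777
(r − q) = 0.011777 / (84/365) = 0.051174
q = r − ln(F/S)/T = 0.0887 − 0.051174 = 0.037526
q = 3.75%

3.75%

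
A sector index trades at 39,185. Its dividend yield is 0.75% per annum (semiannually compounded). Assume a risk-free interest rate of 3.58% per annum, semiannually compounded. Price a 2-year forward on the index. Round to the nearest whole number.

41,442

F = S · (1+r/2)^(2T) / (1+q/2)^(2T)
= 39185 × 1.073546 / 1.015085 = 39185 × 1.057592
F = 41,442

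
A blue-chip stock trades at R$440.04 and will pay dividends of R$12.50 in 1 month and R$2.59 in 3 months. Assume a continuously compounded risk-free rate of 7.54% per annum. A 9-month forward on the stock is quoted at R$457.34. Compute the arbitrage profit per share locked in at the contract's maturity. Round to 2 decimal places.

R$7.53 per share

PV(dividends) I = 12.50·e^(−0.0754·1/12) + 2.59·e^(−0.0754·3/12) = 14.9633
Fair forward F* = (S − I)·e^(rT) = (440.04 − 14.9633)·e^0.056550 = 425.0767 × 1.058180 = 449.8077
Market R$457.34 > fair 449.8077: forward overpriced → cash-and-carry (borrow at r, buy the stock and collect the dividends, short the forward).
Profit at T = |F_mkt − F*| = |457.34 − 449.8077| = R$7.53 per share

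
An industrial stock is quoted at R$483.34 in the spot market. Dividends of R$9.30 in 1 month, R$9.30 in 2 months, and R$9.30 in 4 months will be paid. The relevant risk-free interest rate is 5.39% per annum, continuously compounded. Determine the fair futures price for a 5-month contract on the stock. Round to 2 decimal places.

PV(dividends) I = 9.30·e^(−0.0539·1/12) + 9.30·e^(−0.0539·2/12) + 9.30·e^(−0.0539·4/12)
I = 9.2583 + 9.2168 + 9.1344 = 27.6095
F = (S − I)·e^(rT) = (483.34 − 27.6095) · e^(0.0539·5/12)
= 455.7305 · e^0.022458 = 455.7305 × 1.022712 = R$466.08

R$466.08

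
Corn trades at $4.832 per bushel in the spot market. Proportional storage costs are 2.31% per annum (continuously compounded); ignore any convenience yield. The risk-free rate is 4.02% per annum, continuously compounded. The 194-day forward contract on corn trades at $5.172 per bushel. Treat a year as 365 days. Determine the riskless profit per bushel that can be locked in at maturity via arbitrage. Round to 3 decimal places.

$0.175 per bushel

Fair forward: F* = S·e^(carry·T), with carry = (r + u) = 0.0402 + 0.0231 = 0.0633
F* = 4.832 · e^(0.0633 × 194/365) = 4.832 · e^0.033644 = 4.832 × 1.034216 = $4.9973
Market $5.172 > fair $4.9973: forward overpriced → cash-and-carry (buy spot, short the forward).
At maturity, profit = |F_mkt − F*| = |5.172 − 4.9973| = $0.175 per bushel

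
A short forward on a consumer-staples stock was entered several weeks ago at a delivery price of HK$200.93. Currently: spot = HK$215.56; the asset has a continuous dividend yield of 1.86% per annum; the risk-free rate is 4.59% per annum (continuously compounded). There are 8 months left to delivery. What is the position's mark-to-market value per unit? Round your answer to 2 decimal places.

Current fair forward for the remaining 8 months: F = S·e^((r − q)·T), (r − q) = 0.0459 − 0.0186 = 0.0273
F = 215.56 · e^(0.0273 × 8/12) = 215.56 × 1.018367 = 219.5192
Value of long forward = (F − K)·e^(−rT) = (219.5192 − 200.93) · e^(−0.0459·8/12)
= 18.5892 × 0.969863 = 18.03
Short position value = −(long value) = -HK$18.03

-HK$18.03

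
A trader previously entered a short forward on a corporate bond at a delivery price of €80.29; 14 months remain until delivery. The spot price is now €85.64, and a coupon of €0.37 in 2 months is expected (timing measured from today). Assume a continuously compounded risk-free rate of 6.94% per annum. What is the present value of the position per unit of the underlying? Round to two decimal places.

PV(remaining coupons) I = 0.37·e^(−0.0694·2/12) = 0.3657
Current forward F = (S − I)·e^(rT) = (85.64 − 0.3657)·e^(0.0694·14/12) = 85.2743 × 1.084335 = 92.4659
Value (long) = (F − K)·e^(−rT) = (92.4659 − 80.29) × 0.922224 = 11.2289
Short position value = −(long value) = -€11.23

-€11.23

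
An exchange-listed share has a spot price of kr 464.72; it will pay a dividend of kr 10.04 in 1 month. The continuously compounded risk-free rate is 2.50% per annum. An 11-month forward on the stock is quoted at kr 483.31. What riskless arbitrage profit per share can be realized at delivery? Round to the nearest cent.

PV(dividends) I = 10.04·e^(−0.0250·1/12) = 10.0191
Fair forward F* = (S − I)·e^(rT) = (464.72 − 10.0191)·e^0.022917 = 454.7009 × 1.023182 = 465.2418
Market kr 483.31 > fair 465.2418: forward overpriced → cash-and-carry (borrow at r, buy the stock and collect the dividends, short the forward).
Profit at T = |F_mkt − F*| = |483.31 − 465.2418| = kr 18.07 per share

kr 18.07 per share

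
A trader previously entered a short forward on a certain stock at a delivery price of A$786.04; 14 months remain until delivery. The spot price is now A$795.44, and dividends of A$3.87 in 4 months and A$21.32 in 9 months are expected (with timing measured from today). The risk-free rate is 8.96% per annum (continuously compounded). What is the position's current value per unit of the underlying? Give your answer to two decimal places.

PV(remaining dividends) I = 3.87·e^(−0.0896·4/12) + 21.32·e^(−0.0896·9/12) = 23.6905
Current forward F = (S − I)·e^(rT) = (795.44 − 23.6905)·e^(0.0896·14/12) = 771.7495 × 1.110192 = 856.7901
Value (long) = (F − K)·e^(−rT) = (856.7901 − 786.04) × 0.900745 = 63.7278
Short position value = −(long value) = -A$63.73

-A$63.73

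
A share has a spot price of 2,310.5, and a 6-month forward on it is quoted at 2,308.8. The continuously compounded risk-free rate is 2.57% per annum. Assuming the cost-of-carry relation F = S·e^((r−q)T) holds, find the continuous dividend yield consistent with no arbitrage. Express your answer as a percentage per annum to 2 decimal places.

2.72%

From F = S·e^((r−q)T): (r − q) = ln(F/S)/T
ln(2308.8/2310.5) = ln(0.999264) = -0.000736
(r − q) = -0.000736 / (6/12) = -0.001472
q = r − ln(F/S)/T = 0.0257 + 0.001472 = 0.027172
q = 2.72%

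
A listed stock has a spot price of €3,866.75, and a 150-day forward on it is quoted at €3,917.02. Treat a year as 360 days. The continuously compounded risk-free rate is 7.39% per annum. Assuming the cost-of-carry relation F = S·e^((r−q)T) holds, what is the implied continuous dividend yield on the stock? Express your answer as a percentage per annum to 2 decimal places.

4.29%

From F = S·e^((r−q)T): (r − q) = ln(F/S)/T
ln(3917.02/3866.75) = ln(1.013001) = 0.012917
(r − q) = 0.012917 / (150/360) = 0.031001
q = r − ln(F/S)/T = 0.0739 − 0.031001 = 0.042899
q = 4.29%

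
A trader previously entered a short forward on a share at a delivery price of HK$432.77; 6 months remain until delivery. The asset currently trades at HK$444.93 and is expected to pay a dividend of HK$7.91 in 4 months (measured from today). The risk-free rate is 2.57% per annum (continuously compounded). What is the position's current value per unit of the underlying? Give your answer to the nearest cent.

PV(remaining dividends) I = 7.91·e^(−0.0257·4/12) = 7.8425
Current forward F = (S − I)·e^(rT) = (444.93 − 7.8425)·e^(0.0257·6/12) = 437.0875 × 1.012933 = 442.7404
Value (long) = (F − K)·e^(−rT) = (442.7404 − 432.77) × 0.987232 = 9.8431
Short position value = −(long value) = -HK$9.84

-HK$9.84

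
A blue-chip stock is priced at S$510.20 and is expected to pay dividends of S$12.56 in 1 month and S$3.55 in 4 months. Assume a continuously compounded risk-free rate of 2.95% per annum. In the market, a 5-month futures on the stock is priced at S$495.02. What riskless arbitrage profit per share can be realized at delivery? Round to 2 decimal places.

PV(dividends) I = 12.56·e^(−0.0295·1/12) + 3.55·e^(−0.0295·4/12) = 16.0444
Fair futures F* = (S − I)·e^(rT) = (510.20 − 16.0444)·e^0.012292 = 494.1556 × 1.012368 = 500.2673
Market S$495.02 < fair 500.2673: forward underpriced → reverse cash-and-carry (short the stock, invest proceeds at r, pay the dividends, go long the forward).
Profit at T = |F_mkt − F*| = |495.02 − 500.2673| = S$5.25 per share

S$5.25 per share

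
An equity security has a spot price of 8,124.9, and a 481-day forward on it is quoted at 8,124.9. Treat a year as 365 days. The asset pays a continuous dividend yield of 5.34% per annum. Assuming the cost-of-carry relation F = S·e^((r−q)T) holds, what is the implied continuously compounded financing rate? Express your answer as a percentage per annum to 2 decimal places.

From F = S·e^((r−q)T): (r − q) = ln(F/S)/T
ln(8124.9/8124.9) = ln(1.000000) = 0.000000
(r − q) = 0.000000 / (481/365) = 0.000000
r = ln(F/S)/T + q = 0.000000 + 0.0534 = 0.053400
r = 5.34%

5.34%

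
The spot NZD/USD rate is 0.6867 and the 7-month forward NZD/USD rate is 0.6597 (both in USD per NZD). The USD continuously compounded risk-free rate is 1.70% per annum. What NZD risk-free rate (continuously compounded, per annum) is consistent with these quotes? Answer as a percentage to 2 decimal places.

8.58%

F = S·e^((r_USD − r_NZD)T) ⇒ r_NZD = r_USD − ln(F/S)/T
ln(0.6597/0.6867) = -0.040112; /(7/12) = -0.068763
r_NZD = 0.0170 + 0.068763 = 0.085763
r_NZD = 8.58%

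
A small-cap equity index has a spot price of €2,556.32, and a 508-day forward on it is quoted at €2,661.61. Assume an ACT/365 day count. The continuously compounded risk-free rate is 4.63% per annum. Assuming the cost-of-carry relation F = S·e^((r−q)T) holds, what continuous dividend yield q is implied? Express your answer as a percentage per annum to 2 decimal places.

1.73%

From F = S·e^((r−q)T): (r − q) = ln(F/S)/T
ln(2661.61/2556.32) = ln(1.041188) = 0.040362
(r − q) = 0.040362 / (508/365) = 0.029000
q = r − ln(F/S)/T = 0.0463 − 0.029000 = 0.017300
q = 1.73%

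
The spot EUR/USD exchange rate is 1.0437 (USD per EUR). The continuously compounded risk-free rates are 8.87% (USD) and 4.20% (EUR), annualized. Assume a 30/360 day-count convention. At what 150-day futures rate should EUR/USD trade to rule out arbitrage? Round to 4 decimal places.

F = S·e^((r_USD − r_EUR)T) = 1.0437 · e^((0.0887 − 0.0420) × 150/360)
= 1.0437 · e^0.019458 = 1.0437 × 1.019649
F = 1.0642 USD per EUR

1.0642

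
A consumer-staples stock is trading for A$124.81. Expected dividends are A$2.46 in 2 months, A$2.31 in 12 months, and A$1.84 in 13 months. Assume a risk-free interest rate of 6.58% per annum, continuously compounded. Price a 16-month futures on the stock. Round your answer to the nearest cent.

A$129.37

PV(dividends) I = 2.46·e^(−0.0658·2/12) + 2.31·e^(−0.0658·12/12) + 1.84·e^(−0.0658·13/12)
I = 2.4332 + 2.1629 + 1.7134 = 6.3095
F = (S − I)·e^(rT) = (124.81 − 6.3095) · e^(0.0658·16/12)
= 118.5005 · e^0.087733 = 118.5005 × 1.091697 = A$129.37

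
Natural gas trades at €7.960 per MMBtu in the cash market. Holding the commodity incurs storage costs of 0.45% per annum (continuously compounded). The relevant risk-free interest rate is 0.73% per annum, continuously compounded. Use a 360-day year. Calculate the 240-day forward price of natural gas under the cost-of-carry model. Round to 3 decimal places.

Net carry = r + u − y = 0.0073 + 0.0045 − 0.0000 = 0.0118
F = S·e^((r+u−y)T) = 7.960 · e^(0.0118 × 240/360) = 7.960 · e^0.007867
= 7.960 × 1.007898 = €8.023 per MMBtu

€8.023 per MMBtu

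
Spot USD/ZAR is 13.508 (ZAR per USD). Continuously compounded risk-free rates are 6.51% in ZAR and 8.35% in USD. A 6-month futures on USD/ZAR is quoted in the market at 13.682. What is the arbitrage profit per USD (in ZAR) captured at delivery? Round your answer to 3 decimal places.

Fair futures: F* = S·e^(carry·T), with carry = (r_ZAR − r_USD) = 0.0651 − 0.0835 = -0.0184
F* = 13.508 · e^(-0.0184 × 6/12) = 13.508 · e^-0.009200 = 13.508 × 0.990842 = 13.3843
Market 13.682 > fair 13.3843: forward overpriced → cash-and-carry (buy spot, short the forward).
At maturity, profit = |F_mkt − F*| = |13.682 − 13.3843| = 0.298 per USD (in ZAR)

0.298 per USD (in ZAR)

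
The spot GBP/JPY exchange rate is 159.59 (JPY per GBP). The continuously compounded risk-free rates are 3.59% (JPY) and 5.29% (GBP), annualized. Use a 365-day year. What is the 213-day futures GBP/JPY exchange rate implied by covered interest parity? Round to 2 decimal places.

F = S·e^((r_JPY − r_GBP)T) = 159.59 · e^((0.0359 − 0.0529) × 213/365)
= 159.59 · e^-0.009921 = 159.59 × 0.990128
F = 158.01 JPY per GBP

158.01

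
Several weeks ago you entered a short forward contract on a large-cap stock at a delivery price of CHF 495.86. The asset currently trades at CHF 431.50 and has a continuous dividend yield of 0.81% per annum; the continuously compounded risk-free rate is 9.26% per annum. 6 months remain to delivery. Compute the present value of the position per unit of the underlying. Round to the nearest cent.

Current fair forward for the remaining 6 months: F = S·e^((r − q)·T), (r − q) = 0.0926 − 0.0081 = 0.0845
F = 431.50 · e^(0.0845 × 6/12) = 431.50 × 1.043155 = 450.1214
Value of long forward = (F − K)·e^(−rT) = (450.1214 − 495.86) · e^(−0.0926·6/12)
= -45.7386 × 0.954755 = -43.67
Short position value = −(long value) = CHF 43.67

CHF 43.67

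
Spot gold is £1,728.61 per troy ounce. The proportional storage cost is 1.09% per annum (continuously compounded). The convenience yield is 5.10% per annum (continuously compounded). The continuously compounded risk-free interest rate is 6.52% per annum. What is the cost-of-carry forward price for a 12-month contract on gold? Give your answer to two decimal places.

£1,772.55 per troy ounce

Net carry = r + u − y = 0.0652 + 0.0109 − 0.0510 = 0.0251
F = S·e^((r+u−y)T) = 1728.61 · e^(0.0251 × 12/12) = 1728.61 · e^0.02510000
= 1728.61 × 1.02541766 = £1,772.55 per troy ounce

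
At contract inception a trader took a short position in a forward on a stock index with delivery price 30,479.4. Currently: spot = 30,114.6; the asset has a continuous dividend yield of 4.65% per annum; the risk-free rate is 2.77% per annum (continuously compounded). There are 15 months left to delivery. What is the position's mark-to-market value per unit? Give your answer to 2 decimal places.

Current fair forward for the remaining 15 months: F = S·e^((r − q)·T), (r − q) = 0.0277 − 0.0465 = -0.0188
F = 30114.6 · e^(-0.0188 × 15/12) = 30114.6 × 0.97677397 = 29415.1574
Value of long forward = (F − K)·e^(−rT) = (29415.1574 − 30479.4) · e^(−0.0277·15/12)
= -1064.2426 × 0.96596759 = -1028.02
Short position value = −(long value) = 1028.02

1028.02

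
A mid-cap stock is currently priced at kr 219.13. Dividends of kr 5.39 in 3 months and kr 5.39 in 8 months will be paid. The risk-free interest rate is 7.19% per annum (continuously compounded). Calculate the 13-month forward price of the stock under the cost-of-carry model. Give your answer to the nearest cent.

PV(dividends) I = 5.39·e^(−0.0719·3/12) + 5.39·e^(−0.0719·8/12)
I = 5.2940 + 5.1377 = 10.4317
F = (S − I)·e^(rT) = (219.13 − 10.4317) · e^(0.0719·13/12)
= 208.6983 · e^0.077892 = 208.6983 × 1.081006 = kr 225.60

kr 225.60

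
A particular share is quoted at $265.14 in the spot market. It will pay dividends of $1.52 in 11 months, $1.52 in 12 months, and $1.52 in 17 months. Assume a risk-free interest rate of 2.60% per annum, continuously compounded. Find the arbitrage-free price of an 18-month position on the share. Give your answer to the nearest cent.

$271.08

PV(dividends) I = 1.52·e^(−0.0260·11/12) + 1.52·e^(−0.0260·12/12) + 1.52·e^(−0.0260·17/12)
I = 1.4842 + 1.4810 + 1.4650 = 4.4302
F = (S − I)·e^(rT) = (265.14 − 4.4302) · e^(0.0260·18/12)
= 260.7098 · e^0.039000 = 260.7098 × 1.039770 = $271.08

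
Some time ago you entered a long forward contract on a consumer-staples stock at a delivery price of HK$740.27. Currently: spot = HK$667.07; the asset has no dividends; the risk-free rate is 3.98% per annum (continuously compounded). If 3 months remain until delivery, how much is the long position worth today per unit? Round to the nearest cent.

Current fair forward for the remaining 3 months: F = S·e^(r·T), r = 0.0398
F = 667.07 · e^(0.0398 × 3/12) = 667.07 × 1.010000 = 673.7407
Value of long forward = (F − K)·e^(−rT) = (673.7407 − 740.27) · e^(−0.0398·3/12)
= -66.5293 × 0.990099 = -65.87

-HK$65.87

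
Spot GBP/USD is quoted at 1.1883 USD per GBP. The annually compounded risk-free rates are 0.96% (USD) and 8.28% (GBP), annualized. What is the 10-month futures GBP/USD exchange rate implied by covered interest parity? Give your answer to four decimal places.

1.1210

By covered interest parity, F = S · (1+r_USD)^T / (1+r_GBP)^T
= 1.1883 × 1.007994 / 1.068539 = 1.1883 × 0.943339
F = 1.1210 USD per GBP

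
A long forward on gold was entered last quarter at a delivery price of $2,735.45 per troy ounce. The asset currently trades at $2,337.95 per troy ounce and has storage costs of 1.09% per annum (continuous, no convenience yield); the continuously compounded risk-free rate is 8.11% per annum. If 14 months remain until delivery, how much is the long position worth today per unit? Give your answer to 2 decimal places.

Current fair forward for the remaining 14 months: F = S·e^((r + u)·T), (r + u) = 0.0811 + 0.0109 = 0.0920
F = 2337.95 · e^(0.0920 × 14/12) = 2337.95 × 1.11330529 = 2602.8521
Value of long forward = (F − K)·e^(−rT) = (2602.8521 − 2735.45) · e^(−0.0811·14/12)
= -132.5979 × 0.90972159 = -120.63

-$120.63 per troy ounce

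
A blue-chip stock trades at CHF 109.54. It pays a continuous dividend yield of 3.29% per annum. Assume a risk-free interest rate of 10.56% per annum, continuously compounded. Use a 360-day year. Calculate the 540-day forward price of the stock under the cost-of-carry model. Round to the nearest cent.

F = S·e^((r − q)T) = 109.54 · e^((0.1056 − 0.0329) × 540/360)
= 109.54 · e^0.109050 = 109.54 × 1.115218
F = CHF 122.16

CHF 122.16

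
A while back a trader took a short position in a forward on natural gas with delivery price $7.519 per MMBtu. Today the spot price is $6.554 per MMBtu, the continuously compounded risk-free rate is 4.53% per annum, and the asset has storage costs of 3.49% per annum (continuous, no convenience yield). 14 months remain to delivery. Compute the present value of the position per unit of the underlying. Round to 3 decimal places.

$0.306 per MMBtu

Current fair forward for the remaining 14 months: F = S·e^((r + u)·T), (r + u) = 0.0453 + 0.0349 = 0.0802
F = 6.554 · e^(0.0802 × 14/12) = 6.554 × 1.098084 = 7.1968
Value of long forward = (F − K)·e^(−rT) = (7.1968 − 7.519) · e^(−0.0453·14/12)
= -0.3222 × 0.948522 = -0.306
Short position value = −(long value) = $0.306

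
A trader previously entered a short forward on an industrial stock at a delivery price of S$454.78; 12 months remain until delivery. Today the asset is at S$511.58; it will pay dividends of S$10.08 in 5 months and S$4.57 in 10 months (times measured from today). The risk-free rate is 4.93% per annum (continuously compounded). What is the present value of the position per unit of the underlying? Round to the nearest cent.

PV(remaining dividends) I = 10.08·e^(−0.0493·5/12) + 4.57·e^(−0.0493·10/12) = 14.2611
Current forward F = (S − I)·e^(rT) = (511.58 − 14.2611)·e^(0.0493·12/12) = 497.3189 × 1.050535 = 522.4509
Value (long) = (F − K)·e^(−rT) = (522.4509 − 454.78) × 0.951896 = 64.4157
Short position value = −(long value) = -S$64.42

-S$64.42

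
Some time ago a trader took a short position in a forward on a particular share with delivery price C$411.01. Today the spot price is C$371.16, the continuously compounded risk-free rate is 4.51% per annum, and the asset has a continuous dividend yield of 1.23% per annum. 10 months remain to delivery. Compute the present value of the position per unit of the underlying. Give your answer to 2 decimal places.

Current fair forward for the remaining 10 months: F = S·e^((r − q)·T), (r − q) = 0.0451 − 0.0123 = 0.0328
F = 371.16 · e^(0.0328 × 10/12) = 371.16 × 1.027710 = 381.4448
Value of long forward = (F − K)·e^(−rT) = (381.4448 − 411.01) · e^(−0.0451·10/12)
= -29.5652 × 0.963114 = -28.47
Short position value = −(long value) = C$28.47

C$28.47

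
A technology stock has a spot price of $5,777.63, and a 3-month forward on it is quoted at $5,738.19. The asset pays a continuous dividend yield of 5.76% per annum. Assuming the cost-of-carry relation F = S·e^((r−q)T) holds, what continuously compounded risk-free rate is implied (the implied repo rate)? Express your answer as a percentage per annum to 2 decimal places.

3.02%

From F = S·e^((r−q)T): (r − q) = ln(F/S)/T
ln(5738.19/5777.63) = ln(0.993174) = -0.006849
(r − q) = -0.006849 / (3/12) = -0.027396
r = ln(F/S)/T + q = -0.027396 + 0.0576 = 0.030204
r = 3.02%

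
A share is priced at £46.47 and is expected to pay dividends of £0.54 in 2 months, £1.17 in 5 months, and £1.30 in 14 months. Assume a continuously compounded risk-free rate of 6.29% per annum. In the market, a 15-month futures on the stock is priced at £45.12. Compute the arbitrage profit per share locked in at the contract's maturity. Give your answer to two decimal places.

£2.03 per share

PV(dividends) I = 0.54·e^(−0.0629·2/12) + 1.17·e^(−0.0629·5/12) + 1.30·e^(−0.0629·14/12) = 2.8821
Fair futures F* = (S − I)·e^(rT) = (46.47 − 2.8821)·e^0.078625 = 43.5879 × 1.081799 = 47.1533
Market £45.12 < fair 47.1533: forward underpriced → reverse cash-and-carry (short the stock, invest proceeds at r, pay the dividends, go long the forward).
Profit at T = |F_mkt − F*| = |45.12 − 47.1533| = £2.03 per share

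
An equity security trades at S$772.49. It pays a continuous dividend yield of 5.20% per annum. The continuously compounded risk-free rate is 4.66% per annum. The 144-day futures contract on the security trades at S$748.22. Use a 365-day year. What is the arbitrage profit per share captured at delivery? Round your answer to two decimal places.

Fair futures: F* = S·e^(carry·T), with carry = (r − q) = 0.0466 − 0.0520 = -0.0054
F* = 772.49 · e^(-0.0054 × 144/365) = 772.49 · e^-0.002130 = 772.49 × 0.997872 = S$770.8461
Market S$748.22 < fair S$770.8461: forward underpriced → reverse cash-and-carry (short spot, go long the forward).
At maturity, profit = |F_mkt − F*| = |748.22 − 770.8461| = S$22.63 per share

S$22.63 per share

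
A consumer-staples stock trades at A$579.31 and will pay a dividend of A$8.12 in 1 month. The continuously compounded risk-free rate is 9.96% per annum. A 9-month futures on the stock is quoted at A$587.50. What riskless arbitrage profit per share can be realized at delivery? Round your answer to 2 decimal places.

PV(dividends) I = 8.12·e^(−0.0996·1/12) = 8.0529
Fair futures F* = (S − I)·e^(rT) = (579.31 − 8.0529)·e^0.074700 = 571.2571 × 1.077561 = 615.5644
Market A$587.50 < fair 615.5644: forward underpriced → reverse cash-and-carry (short the stock, invest proceeds at r, pay the dividends, go long the forward).
Profit at T = |F_mkt − F*| = |587.50 − 615.5644| = A$28.06 per share

A$28.06 per share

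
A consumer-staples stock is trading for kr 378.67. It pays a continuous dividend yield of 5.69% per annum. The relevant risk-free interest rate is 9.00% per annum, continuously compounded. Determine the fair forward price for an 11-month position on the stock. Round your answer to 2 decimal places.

kr 390.34

F = S·e^((r − q)T) = 378.67 · e^((0.0900 − 0.0569) × 11/12)
= 378.67 · e^0.030342 = 378.67 × 1.030807
F = kr 390.34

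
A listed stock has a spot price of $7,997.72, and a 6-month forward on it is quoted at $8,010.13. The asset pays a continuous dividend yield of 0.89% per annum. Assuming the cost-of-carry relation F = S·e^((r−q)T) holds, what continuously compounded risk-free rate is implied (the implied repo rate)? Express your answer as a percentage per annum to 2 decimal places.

From F = S·e^((r−q)T): (r − q) = ln(F/S)/T
ln(8010.13/7997.72) = ln(1.001552) = 0.001551
(r − q) = 0.001551 / (6/12) = 0.003102
r = ln(F/S)/T + q = 0.003102 + 0.0089 = 0.012002
r = 1.20%

1.20%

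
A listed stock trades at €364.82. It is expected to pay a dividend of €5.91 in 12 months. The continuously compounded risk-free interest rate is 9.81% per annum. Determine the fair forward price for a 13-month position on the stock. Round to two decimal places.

PV(dividends) I = 5.91·e^(−0.0981·12/12)
I = 5.3578
F = (S − I)·e^(rT) = (364.82 − 5.3578) · e^(0.0981·13/12)
= 359.4622 · e^0.106275 = 359.4622 × 1.112128 = €399.77

€399.77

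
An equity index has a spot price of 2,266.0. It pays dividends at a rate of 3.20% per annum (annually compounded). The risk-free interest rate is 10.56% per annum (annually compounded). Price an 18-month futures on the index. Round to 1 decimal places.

F = S · (1+r)^T / (1+q)^T
= 2266.0 × 1.162511 / 1.048382 = 2266.0 × 1.108862
F = 2,512.7

2,512.7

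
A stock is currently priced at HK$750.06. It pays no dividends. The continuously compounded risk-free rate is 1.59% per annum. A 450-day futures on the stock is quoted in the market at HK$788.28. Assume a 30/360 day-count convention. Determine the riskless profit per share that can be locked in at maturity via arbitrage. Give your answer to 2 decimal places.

Fair futures: F* = S·e^(carry·T), with carry = r = 0.0159
F* = 750.06 · e^(0.0159 × 450/360) = 750.06 · e^0.019875 = 750.06 × 1.020074 = HK$765.1167
Market HK$788.28 > fair HK$765.1167: forward overpriced → cash-and-carry (buy spot, short the forward).
At maturity, profit = |F_mkt − F*| = |788.28 − 765.1167| = HK$23.16 per share

HK$23.16 per share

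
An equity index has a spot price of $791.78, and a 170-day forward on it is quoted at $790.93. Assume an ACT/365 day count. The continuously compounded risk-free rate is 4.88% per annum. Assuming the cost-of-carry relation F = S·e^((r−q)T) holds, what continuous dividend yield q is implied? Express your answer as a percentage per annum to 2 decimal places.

5.11%

From F = S·e^((r−q)T): (r − q) = ln(F/S)/T
ln(790.93/791.78) = ln(0.998926) = -0.001075
(r − q) = -0.001075 / (170/365) = -0.002308
q = r − ln(F/S)/T = 0.0488 + 0.002308 = 0.051108
q = 5.11%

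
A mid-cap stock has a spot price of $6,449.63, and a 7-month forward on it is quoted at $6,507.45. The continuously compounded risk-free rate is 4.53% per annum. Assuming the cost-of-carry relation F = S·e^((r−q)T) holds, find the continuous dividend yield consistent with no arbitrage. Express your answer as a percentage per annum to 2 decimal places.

3.00%

From F = S·e^((r−q)T): (r − q) = ln(F/S)/T
ln(6507.45/6449.63) = ln(1.008965) = 0.008925
(r − q) = 0.008925 / (7/12) = 0.015300
q = r − ln(F/S)/T = 0.0453 − 0.015300 = 0.030000
q = 3.00%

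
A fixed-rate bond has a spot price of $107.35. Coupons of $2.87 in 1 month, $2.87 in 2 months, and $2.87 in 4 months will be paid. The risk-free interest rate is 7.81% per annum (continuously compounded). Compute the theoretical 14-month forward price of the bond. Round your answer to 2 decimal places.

$108.30

PV(coupons) I = 2.87·e^(−0.0781·1/12) + 2.87·e^(−0.0781·2/12) + 2.87·e^(−0.0781·4/12)
I = 2.8514 + 2.8329 + 2.7962 = 8.4805
F = (S − I)·e^(rT) = (107.35 − 8.4805) · e^(0.0781·14/12)
= 98.8695 · e^0.091117 = 98.8695 × 1.095397 = $108.30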